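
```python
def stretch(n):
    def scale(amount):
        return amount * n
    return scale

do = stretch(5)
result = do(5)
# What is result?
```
25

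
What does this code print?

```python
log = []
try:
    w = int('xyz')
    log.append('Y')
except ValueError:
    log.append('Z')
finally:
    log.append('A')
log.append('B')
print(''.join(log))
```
ZAB

finally always runs, even after exception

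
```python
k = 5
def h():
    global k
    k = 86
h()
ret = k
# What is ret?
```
86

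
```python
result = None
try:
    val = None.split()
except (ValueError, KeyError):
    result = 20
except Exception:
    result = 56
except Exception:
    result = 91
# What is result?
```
56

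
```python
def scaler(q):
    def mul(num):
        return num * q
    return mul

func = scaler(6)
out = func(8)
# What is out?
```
48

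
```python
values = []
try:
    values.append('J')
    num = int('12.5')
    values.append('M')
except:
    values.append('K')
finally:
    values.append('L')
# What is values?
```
['J', 'K', 'L']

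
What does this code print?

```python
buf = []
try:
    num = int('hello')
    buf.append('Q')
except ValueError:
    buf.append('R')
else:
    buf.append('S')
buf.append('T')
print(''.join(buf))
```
RT

else block skipped when exception is caught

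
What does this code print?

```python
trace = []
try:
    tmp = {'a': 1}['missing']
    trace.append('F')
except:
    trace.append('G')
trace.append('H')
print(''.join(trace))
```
GH

Exception raised in try, caught by bare except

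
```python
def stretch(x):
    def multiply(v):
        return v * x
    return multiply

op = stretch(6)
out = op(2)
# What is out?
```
12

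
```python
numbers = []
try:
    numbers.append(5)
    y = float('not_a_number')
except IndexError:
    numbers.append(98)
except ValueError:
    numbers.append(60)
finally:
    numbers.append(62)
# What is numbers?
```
[5, 60, 62]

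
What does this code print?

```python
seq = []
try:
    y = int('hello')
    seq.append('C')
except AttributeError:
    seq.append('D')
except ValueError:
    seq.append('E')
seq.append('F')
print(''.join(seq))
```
EF

ValueError is caught by its specific handler, not AttributeError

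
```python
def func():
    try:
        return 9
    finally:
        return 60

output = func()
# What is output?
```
60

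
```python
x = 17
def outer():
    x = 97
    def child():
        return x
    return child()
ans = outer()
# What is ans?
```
97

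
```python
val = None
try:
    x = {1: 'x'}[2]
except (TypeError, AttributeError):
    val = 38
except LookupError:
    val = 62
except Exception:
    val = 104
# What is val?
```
62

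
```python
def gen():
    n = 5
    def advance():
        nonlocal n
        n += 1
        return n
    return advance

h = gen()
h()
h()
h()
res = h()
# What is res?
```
9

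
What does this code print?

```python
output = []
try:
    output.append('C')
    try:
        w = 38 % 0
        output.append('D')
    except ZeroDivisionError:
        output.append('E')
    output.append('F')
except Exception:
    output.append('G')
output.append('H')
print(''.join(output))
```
CEFH

Inner exception caught by inner handler, outer continues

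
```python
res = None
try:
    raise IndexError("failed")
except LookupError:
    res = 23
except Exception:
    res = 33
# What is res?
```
23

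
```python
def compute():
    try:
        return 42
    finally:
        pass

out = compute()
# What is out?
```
42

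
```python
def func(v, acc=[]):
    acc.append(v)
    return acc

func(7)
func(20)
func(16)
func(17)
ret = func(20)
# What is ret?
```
[7, 20, 16, 17, 20]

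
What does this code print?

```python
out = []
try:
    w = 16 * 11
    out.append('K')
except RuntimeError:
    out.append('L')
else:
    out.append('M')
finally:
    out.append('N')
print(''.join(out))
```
KMN

else runs before finally when no exception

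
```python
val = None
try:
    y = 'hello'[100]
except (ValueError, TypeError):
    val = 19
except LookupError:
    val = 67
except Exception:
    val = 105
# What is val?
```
67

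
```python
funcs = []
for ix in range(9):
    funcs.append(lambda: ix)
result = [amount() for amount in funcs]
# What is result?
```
[8, 8, 8, 8, 8, 8, 8, 8, 8]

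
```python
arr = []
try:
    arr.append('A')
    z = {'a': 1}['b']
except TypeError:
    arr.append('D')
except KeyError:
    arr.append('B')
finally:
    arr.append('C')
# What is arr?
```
['A', 'B', 'C']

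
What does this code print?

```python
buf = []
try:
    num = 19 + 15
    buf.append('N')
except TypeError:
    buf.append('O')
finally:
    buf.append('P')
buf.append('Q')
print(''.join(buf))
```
NPQ

finally runs after normal execution too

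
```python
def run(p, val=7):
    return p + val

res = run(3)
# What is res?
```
10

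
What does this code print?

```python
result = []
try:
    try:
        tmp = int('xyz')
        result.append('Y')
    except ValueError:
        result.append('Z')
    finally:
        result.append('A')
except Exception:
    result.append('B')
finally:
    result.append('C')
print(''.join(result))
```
ZAC

Both finally blocks run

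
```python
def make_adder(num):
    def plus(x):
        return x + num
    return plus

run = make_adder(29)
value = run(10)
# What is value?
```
39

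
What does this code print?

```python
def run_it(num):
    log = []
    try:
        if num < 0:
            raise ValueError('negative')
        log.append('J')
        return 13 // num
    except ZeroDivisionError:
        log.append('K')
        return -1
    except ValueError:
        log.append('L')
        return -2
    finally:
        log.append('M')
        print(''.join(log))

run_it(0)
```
JKM

num=0 causes ZeroDivisionError, caught, finally prints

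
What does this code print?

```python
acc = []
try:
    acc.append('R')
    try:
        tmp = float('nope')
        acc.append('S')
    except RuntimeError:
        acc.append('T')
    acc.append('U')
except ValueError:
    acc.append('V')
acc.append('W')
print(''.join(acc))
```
RVW

Inner handler doesn't match, propagates to outer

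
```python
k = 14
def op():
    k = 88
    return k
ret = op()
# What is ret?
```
88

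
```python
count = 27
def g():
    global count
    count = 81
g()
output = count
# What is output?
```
81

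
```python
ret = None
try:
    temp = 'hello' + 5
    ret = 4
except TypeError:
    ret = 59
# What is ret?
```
59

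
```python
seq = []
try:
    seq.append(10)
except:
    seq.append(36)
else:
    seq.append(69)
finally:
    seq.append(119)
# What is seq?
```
[10, 69, 119]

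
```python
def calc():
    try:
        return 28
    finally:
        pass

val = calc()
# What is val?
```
28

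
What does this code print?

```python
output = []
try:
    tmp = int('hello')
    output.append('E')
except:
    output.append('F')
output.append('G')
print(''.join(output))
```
FG

Exception raised in try, caught by bare except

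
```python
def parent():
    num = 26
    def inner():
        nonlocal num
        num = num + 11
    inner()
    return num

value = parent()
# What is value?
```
37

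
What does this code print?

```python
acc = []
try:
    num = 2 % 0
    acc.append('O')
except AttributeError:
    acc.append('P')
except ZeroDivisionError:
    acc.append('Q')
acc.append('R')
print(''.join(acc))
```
QR

ZeroDivisionError is caught by its specific handler, not AttributeError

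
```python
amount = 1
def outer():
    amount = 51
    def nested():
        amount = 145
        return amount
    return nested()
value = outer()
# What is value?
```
145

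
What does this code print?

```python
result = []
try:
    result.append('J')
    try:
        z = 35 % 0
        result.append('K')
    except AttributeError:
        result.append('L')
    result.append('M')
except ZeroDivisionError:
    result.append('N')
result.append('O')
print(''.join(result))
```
JNO

Inner handler doesn't match, propagates to outer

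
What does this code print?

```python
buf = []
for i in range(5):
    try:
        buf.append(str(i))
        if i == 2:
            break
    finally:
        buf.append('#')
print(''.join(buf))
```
0#1#2#

finally runs even when breaking out of loop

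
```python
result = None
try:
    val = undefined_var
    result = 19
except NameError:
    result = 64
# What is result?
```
64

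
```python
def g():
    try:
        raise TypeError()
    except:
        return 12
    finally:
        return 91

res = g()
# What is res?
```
91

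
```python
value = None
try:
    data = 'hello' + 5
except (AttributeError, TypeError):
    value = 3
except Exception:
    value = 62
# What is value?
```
3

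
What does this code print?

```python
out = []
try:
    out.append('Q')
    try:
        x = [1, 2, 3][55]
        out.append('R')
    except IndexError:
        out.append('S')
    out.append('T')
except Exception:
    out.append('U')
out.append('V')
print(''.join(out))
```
QSTV

Inner exception caught by inner handler, outer continues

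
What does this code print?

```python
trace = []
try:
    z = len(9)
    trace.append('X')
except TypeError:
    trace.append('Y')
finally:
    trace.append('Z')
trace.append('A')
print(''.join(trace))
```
YZA

finally always runs, even after exception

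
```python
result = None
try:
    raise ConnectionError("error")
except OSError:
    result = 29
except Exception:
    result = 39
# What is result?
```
29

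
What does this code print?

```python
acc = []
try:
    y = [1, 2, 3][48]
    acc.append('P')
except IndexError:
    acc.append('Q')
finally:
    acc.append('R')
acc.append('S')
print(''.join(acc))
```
QRS

finally always runs, even after exception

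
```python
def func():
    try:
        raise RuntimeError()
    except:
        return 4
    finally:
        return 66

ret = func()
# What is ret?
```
66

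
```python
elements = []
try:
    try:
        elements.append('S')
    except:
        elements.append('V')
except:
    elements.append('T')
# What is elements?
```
['S']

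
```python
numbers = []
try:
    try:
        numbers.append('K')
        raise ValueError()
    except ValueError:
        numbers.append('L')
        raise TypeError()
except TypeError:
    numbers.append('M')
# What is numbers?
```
['K', 'L', 'M']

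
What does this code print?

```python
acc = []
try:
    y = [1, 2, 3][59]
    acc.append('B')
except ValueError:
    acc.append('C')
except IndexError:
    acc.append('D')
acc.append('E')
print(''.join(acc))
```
DE

IndexError is caught by its specific handler, not ValueError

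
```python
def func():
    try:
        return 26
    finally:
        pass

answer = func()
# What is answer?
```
26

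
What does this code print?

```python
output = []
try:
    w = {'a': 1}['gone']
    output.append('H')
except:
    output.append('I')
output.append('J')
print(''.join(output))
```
IJ

Exception raised in try, caught by bare except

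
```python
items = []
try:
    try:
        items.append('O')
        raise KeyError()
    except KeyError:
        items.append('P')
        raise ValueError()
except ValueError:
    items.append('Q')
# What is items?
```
['O', 'P', 'Q']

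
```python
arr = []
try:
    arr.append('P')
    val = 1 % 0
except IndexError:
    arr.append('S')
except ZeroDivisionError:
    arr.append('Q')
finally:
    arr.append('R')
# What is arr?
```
['P', 'Q', 'R']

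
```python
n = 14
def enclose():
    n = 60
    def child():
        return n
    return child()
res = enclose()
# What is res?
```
60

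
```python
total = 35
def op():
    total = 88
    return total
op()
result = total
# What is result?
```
35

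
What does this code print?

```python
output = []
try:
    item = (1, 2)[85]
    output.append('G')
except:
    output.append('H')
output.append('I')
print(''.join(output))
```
HI

Exception raised in try, caught by bare except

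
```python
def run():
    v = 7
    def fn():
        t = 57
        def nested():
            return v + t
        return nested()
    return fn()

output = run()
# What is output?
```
64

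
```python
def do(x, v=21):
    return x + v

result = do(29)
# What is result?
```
50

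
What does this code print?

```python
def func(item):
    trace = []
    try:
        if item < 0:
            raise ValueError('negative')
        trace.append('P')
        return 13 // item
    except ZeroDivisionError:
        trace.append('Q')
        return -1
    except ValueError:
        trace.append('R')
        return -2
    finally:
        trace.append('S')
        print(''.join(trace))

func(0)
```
PQS

item=0 causes ZeroDivisionError, caught, finally prints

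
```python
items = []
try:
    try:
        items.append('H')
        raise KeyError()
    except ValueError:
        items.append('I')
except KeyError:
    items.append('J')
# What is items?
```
['H', 'J']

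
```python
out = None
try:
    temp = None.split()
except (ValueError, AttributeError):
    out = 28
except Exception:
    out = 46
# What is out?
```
28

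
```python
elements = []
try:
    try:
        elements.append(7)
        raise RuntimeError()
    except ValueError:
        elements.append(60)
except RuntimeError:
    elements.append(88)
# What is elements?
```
[7, 88]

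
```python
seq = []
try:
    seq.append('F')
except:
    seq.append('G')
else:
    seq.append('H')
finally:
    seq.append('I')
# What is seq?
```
['F', 'H', 'I']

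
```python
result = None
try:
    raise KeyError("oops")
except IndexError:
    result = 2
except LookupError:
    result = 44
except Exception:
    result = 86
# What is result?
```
44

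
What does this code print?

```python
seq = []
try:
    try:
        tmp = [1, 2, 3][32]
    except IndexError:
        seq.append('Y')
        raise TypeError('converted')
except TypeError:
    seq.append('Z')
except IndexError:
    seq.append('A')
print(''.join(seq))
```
YZ

New TypeError raised, caught by outer TypeError handler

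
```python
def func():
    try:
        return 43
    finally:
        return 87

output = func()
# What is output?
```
87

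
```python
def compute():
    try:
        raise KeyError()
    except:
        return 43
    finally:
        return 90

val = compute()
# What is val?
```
90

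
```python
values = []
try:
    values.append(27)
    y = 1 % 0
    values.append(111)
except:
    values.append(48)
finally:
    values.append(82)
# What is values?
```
[27, 48, 82]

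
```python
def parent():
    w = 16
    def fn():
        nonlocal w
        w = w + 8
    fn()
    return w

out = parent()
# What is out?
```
24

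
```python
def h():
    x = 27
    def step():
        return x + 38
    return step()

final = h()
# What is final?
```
65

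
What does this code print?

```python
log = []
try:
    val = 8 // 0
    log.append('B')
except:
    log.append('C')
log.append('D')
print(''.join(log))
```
CD

Exception raised in try, caught by bare except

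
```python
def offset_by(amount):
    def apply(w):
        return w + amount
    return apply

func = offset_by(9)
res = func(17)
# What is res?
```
26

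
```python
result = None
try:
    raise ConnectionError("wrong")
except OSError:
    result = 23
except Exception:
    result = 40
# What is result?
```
23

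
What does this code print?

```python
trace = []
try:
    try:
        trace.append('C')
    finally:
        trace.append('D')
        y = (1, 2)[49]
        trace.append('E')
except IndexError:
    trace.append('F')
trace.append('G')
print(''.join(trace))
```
CDFG

Exception in inner finally caught by outer except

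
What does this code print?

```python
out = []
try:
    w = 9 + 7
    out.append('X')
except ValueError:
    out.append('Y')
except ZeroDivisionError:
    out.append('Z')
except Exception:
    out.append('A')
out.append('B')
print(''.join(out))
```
XB

No exception, try block completes normally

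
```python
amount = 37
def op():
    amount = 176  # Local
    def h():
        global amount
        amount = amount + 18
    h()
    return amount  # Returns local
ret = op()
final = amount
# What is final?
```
55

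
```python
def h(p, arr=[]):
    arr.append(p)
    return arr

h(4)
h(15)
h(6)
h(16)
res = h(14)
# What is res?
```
[4, 15, 6, 16, 14]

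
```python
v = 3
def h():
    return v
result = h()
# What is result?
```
3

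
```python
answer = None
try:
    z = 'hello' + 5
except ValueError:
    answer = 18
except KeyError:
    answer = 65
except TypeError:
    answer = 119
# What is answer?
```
119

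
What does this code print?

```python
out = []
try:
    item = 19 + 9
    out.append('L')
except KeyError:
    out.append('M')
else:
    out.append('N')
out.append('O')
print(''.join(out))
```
LNO

else block runs when no exception occurs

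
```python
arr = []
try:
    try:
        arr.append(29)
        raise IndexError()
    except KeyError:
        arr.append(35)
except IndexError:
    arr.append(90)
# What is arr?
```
[29, 90]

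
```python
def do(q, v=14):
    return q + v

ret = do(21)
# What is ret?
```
35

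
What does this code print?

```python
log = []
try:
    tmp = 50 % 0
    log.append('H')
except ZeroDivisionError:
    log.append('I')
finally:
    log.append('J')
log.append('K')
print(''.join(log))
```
IJK

finally always runs, even after exception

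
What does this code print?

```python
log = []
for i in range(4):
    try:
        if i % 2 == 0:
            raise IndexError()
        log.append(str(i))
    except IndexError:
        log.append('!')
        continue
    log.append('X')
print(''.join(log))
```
!1X!3X

continue in except skips rest of loop body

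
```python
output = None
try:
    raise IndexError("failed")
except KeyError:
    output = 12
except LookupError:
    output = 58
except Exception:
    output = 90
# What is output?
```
58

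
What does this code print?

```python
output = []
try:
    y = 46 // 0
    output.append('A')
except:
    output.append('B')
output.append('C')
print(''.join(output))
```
BC

Exception raised in try, caught by bare except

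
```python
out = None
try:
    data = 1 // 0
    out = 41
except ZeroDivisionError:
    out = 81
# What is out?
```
81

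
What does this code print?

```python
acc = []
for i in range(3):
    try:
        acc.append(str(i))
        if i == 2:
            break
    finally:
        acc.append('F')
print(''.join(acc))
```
0F1F2F

finally runs even when breaking out of loop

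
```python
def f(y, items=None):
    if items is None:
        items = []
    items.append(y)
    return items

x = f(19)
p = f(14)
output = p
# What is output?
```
[14]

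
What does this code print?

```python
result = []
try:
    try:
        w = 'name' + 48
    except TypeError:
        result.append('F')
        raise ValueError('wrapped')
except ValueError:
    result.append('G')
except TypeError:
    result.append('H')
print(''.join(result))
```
FG

New ValueError raised, caught by outer ValueError handler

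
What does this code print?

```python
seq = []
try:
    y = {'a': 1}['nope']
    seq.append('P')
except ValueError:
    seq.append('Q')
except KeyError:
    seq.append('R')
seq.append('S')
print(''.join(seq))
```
RS

KeyError is caught by its specific handler, not ValueError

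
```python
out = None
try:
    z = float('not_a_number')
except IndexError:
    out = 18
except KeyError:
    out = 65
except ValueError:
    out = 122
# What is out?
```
122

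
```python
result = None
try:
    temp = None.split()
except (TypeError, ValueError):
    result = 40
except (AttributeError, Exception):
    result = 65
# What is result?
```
65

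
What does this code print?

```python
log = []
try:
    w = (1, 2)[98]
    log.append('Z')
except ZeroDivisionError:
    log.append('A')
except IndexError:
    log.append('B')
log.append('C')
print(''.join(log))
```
BC

IndexError is caught by its specific handler, not ZeroDivisionError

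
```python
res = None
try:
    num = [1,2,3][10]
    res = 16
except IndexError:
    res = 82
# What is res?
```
82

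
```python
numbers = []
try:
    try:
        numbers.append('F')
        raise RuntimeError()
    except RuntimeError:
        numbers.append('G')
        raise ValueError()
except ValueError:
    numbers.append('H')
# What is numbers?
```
['F', 'G', 'H']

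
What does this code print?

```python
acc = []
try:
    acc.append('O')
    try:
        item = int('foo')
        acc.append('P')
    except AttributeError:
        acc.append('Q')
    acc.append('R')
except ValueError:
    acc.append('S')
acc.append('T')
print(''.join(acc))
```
OST

Inner handler doesn't match, propagates to outer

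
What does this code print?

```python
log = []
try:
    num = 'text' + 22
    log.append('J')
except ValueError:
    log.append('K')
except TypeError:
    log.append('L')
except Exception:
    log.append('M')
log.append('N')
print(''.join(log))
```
LN

TypeError matches before generic Exception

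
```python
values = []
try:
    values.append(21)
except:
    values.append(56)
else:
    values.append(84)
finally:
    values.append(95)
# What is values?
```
[21, 84, 95]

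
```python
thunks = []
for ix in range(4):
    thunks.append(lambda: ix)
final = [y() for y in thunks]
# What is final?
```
[3, 3, 3, 3]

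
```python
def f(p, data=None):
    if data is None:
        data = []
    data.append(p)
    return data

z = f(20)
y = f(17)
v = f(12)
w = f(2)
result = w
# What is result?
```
[2]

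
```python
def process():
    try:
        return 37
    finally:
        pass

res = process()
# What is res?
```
37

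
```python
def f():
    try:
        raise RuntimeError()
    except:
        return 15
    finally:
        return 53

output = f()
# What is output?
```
53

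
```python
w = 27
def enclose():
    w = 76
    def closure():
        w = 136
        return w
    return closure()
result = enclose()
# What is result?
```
136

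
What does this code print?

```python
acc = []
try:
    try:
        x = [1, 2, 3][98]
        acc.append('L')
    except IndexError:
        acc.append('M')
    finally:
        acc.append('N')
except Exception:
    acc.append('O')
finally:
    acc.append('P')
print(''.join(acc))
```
MNP

Both finally blocks run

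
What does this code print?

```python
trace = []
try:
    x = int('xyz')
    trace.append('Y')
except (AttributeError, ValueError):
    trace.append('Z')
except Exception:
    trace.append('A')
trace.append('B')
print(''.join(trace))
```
ZB

ValueError matches tuple containing it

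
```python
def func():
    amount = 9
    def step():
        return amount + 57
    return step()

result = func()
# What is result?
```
66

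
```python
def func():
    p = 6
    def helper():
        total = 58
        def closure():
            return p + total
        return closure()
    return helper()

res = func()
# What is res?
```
64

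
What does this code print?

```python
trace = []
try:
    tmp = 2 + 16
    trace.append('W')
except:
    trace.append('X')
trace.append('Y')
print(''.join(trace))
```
WY

No exception, try block completes normally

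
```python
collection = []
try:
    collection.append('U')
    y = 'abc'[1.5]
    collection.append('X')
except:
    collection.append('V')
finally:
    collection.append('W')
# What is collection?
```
['U', 'V', 'W']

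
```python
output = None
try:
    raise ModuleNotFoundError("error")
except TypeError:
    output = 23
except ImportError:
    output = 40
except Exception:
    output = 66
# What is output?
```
40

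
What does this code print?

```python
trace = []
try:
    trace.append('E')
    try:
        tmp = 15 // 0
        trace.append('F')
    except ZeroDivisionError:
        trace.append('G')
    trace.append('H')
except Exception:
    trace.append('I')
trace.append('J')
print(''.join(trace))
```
EGHJ

Inner exception caught by inner handler, outer continues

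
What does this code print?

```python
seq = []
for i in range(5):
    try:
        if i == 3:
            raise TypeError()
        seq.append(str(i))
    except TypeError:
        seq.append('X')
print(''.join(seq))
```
012X4

Exception on i=3 caught, loop continues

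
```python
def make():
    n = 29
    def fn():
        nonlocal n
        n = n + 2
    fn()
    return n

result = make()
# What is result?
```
31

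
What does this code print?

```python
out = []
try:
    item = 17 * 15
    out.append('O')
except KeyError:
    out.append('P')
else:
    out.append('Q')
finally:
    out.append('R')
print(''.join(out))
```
OQR

else runs before finally when no exception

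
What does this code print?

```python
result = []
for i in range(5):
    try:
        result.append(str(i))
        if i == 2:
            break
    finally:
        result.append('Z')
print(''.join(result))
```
0Z1Z2Z

finally runs even when breaking out of loop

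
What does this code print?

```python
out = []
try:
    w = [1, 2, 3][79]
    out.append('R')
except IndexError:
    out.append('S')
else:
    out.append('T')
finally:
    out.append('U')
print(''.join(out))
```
SU

Exception: except runs, else skipped, finally runs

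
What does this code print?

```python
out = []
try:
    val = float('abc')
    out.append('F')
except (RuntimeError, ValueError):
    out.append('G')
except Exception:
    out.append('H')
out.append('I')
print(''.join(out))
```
GI

ValueError matches tuple containing it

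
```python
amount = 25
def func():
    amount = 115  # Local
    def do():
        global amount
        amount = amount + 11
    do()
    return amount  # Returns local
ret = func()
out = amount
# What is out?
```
36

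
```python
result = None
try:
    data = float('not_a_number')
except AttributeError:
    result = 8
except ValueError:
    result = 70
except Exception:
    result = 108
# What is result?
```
70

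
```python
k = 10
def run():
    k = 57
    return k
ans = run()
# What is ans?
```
57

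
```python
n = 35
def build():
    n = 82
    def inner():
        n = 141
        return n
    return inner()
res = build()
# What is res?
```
141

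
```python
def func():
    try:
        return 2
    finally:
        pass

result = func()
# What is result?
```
2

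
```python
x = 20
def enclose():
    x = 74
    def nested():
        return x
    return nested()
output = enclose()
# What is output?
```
74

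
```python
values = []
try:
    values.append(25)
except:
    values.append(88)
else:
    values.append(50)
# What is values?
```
[25, 50]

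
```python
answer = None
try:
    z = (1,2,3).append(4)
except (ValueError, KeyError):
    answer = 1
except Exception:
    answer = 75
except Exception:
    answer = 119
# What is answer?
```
75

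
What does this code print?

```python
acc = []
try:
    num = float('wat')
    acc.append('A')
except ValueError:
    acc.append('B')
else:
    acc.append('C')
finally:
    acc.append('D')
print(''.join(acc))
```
BD

Exception: except runs, else skipped, finally runs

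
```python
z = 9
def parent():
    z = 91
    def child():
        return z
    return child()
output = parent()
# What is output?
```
91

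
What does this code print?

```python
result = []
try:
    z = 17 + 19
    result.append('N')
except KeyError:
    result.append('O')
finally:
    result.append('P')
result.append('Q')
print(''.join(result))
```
NPQ

finally runs after normal execution too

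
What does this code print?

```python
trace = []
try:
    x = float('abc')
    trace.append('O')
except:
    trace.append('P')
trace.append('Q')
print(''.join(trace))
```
PQ

Exception raised in try, caught by bare except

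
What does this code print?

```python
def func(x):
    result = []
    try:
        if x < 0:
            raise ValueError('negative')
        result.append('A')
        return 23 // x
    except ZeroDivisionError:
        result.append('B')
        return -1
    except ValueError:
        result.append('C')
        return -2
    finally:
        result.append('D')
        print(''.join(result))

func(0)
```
ABD

x=0 causes ZeroDivisionError, caught, finally prints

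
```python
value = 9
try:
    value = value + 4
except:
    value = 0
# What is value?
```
13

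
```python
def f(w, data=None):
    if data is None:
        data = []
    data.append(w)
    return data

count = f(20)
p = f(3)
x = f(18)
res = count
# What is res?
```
[20]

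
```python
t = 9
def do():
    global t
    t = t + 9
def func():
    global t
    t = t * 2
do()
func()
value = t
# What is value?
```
36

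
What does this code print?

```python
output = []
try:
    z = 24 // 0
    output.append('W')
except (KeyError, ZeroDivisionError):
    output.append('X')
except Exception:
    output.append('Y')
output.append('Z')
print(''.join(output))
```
XZ

ZeroDivisionError matches tuple containing it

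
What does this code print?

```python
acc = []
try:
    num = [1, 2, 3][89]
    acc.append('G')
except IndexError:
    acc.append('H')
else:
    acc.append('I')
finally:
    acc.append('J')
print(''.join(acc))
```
HJ

Exception: except runs, else skipped, finally runs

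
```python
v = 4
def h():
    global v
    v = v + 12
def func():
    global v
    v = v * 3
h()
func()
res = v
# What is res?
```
48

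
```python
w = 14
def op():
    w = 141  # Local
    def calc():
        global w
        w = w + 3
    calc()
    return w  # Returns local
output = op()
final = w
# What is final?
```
17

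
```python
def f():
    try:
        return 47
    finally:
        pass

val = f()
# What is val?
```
47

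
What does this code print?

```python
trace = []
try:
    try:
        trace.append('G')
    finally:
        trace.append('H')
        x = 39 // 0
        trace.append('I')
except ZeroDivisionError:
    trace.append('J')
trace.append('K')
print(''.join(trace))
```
GHJK

Exception in inner finally caught by outer except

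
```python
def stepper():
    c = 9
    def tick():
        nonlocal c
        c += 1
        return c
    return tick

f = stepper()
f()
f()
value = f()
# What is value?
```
12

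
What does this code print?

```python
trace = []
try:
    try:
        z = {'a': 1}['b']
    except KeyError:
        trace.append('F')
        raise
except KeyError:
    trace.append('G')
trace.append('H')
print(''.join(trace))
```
FGH

raise without argument re-raises current exception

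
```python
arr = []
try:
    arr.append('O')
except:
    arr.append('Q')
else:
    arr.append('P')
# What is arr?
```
['O', 'P']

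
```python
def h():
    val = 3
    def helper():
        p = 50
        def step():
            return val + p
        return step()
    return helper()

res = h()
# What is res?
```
53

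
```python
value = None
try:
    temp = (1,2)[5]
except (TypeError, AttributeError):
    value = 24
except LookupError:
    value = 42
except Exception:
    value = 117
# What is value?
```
42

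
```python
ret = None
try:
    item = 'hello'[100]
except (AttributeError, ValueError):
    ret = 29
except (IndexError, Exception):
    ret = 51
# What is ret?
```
51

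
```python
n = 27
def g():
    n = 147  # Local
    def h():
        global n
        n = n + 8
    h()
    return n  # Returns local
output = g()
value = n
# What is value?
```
35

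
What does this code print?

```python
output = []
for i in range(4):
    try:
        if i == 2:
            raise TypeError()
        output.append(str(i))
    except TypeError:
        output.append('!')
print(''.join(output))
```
01!3

Exception on i=2 caught, loop continues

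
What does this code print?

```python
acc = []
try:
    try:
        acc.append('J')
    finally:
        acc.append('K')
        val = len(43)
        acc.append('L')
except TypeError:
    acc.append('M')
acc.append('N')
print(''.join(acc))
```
JKMN

Exception in inner finally caught by outer except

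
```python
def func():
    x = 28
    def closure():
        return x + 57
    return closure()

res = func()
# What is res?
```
85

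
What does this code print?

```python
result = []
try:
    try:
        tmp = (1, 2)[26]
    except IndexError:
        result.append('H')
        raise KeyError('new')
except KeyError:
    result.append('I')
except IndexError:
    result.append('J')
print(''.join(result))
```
HI

New KeyError raised, caught by outer KeyError handler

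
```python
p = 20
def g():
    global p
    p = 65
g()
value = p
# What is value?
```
65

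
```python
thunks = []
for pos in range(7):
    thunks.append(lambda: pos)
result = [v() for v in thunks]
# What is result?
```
[6, 6, 6, 6, 6, 6, 6]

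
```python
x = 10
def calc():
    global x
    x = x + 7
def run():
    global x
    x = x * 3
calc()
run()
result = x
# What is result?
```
51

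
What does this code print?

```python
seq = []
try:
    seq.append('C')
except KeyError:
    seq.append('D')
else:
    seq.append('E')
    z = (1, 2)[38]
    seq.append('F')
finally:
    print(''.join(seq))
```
CE

Try succeeds, else appends 'E', IndexError in else is uncaught, finally prints before exception propagates ('F' never appended)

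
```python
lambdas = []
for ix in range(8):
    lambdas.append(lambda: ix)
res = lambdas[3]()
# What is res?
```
7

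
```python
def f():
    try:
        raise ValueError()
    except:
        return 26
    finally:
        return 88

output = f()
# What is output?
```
88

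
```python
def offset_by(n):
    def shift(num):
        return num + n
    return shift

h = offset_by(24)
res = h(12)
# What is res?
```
36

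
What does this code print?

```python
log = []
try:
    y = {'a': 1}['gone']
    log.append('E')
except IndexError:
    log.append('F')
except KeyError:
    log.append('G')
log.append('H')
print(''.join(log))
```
GH

KeyError is caught by its specific handler, not IndexError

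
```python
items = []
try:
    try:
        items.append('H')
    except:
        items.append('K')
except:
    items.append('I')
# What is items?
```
['H']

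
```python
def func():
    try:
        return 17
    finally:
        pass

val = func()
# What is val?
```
17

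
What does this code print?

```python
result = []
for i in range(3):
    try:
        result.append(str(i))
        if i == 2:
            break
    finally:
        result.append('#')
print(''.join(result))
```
0#1#2#

finally runs even when breaking out of loop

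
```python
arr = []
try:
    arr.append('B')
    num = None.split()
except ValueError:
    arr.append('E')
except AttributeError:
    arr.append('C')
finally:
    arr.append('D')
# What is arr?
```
['B', 'C', 'D']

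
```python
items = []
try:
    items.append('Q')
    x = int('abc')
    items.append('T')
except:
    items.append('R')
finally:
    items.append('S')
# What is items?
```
['Q', 'R', 'S']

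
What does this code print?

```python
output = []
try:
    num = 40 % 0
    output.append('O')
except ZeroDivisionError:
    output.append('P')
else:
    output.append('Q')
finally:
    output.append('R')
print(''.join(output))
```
PR

Exception: except runs, else skipped, finally runs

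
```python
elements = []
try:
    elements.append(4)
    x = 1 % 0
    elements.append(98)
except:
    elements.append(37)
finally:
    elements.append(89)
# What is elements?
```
[4, 37, 89]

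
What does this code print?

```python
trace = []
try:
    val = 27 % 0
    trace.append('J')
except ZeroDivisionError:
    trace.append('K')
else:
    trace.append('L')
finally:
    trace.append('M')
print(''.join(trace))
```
KM

Exception: except runs, else skipped, finally runs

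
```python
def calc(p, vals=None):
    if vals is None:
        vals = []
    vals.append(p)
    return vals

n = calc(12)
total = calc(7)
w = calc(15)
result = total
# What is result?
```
[7]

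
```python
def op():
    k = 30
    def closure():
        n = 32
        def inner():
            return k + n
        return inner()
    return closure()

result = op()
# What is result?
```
62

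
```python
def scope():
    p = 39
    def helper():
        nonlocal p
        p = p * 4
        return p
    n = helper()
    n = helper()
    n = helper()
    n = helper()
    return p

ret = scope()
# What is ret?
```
9984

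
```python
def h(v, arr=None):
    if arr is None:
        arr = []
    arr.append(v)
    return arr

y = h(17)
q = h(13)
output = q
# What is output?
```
[13]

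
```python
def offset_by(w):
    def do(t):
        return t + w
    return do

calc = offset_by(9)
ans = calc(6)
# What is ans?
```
15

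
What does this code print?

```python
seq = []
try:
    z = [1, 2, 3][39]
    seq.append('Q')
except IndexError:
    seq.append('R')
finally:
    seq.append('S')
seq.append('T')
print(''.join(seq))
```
RST

finally always runs, even after exception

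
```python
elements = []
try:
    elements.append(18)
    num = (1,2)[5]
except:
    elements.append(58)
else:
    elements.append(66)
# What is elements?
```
[18, 58]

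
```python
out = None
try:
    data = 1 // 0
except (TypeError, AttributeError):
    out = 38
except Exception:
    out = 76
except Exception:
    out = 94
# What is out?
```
76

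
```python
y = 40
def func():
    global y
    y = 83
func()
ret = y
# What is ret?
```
83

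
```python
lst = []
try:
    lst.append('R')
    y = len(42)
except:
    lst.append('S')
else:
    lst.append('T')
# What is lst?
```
['R', 'S']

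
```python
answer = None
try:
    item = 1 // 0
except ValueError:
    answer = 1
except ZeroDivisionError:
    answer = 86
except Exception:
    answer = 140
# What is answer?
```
86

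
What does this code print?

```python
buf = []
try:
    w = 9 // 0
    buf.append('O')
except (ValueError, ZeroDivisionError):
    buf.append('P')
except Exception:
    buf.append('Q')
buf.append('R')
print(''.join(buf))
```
PR

ZeroDivisionError matches tuple containing it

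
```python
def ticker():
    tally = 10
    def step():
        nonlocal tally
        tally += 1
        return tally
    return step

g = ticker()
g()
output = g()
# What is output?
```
12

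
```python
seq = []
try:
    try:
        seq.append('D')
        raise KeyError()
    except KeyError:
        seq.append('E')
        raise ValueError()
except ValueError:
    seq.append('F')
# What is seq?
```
['D', 'E', 'F']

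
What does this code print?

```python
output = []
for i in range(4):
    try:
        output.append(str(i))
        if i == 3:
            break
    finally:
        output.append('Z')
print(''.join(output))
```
0Z1Z2Z3Z

finally runs even when breaking out of loop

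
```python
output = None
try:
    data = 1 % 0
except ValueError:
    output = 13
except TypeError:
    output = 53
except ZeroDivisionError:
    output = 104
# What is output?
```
104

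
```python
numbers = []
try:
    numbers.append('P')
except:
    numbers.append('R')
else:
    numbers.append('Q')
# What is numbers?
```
['P', 'Q']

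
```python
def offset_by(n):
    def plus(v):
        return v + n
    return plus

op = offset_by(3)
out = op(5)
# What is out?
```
8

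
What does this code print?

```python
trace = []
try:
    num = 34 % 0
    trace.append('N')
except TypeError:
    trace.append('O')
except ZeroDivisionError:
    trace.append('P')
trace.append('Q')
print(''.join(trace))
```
PQ

ZeroDivisionError is caught by its specific handler, not TypeError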